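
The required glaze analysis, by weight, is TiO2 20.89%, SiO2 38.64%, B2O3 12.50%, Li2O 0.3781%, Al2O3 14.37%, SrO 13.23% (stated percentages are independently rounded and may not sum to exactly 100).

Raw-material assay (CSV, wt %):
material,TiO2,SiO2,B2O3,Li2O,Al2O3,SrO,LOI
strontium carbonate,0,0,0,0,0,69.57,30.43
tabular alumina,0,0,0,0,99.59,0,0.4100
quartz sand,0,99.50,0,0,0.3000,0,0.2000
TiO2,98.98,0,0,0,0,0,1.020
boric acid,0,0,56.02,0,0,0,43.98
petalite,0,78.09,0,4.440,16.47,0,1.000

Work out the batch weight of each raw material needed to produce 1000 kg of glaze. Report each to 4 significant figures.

All arithmetic carries exact precision from first step to last; the intermediate values are rounded off to 4 significant figures when displayed. Exactly one rounding is applied to every reported value; derived quantities are recomputed in full precision (totals, the yield, the six compositions, LOI, glass mass) starting from the weights per 1000 kg of glass as quoted within the problem or the answer.
Oxide-by-oxide targets in 1000 kg glaze:
  TiO2: 20.89% × 1000 = 208.9 kg
  SiO2: 38.64% × 1000 = 386.4 kg
  B2O3: 12.50% × 1000 = 125.0 kg
  Li2O: 0.3781% × 1000 = 3.781 kg
  Al2O3: 14.37% × 1000 = 143.7 kg
  SrO: 13.23% × 1000 = 132.3 kg
Per-oxide balance check with the batch weights as given, versus the basis set out (summed amounts equal target values exact up to rounding of places):
  TiO2: 211.1·0.9898 = 208.9 kg (target 208.9 kg)
  SiO2: 321.5·0.9950 + 85.16·0.7809 = 386.4 kg (target 386.4 kg)
  B2O3: 223.1·0.5602 = 125.0 kg (target 125.0 kg)
  Li2O: 85.16·0.04440 = 3.781 kg (target 3.781 kg)
  Al2O3: 129.2·0.9959 + 321.5·0.003000 + 85.16·0.1647 = 143.7 kg (target 143.7 kg)
  SrO: 190.2·0.6957 = 132.3 kg (target 132.3 kg)
Glass-mass sanity pass: whole batch net of LOI = 1000 kg (per-oxide target masses sum to 1000 kg; the stated basis being 1000 kg — any gap is answer rounding).
Batch total: Σ batch = 1160 kg; the LOI term Σ batch·LOI equals 160.2 kg; as yield: glass ÷ batch → 86.19%.

Batch per 1000 kg glaze:
  strontium carbonate: 190.2 kg
  tabular alumina: 129.2 kg
  quartz sand: 321.5 kg
  TiO2: 211.1 kg
  boric acid: 223.1 kg
  petalite: 85.16 kg
Total batch = 1160 kg; LOI loss = 160.2 kg; yield = 86.19%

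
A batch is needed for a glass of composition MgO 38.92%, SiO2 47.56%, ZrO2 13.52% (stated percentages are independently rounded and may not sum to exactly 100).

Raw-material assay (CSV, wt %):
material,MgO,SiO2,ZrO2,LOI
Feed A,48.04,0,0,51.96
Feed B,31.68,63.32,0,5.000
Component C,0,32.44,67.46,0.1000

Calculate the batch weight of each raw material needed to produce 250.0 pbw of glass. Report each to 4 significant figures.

Values along the way are shown rounded to four significant digits across the worked steps — the working math holds full float precision end to end. Exactly one rounding goes into each reported figure — derived quantities (the yield, totals, ignition loss, glass mass, the three compositions) are re-derived from the batch weights at 250.0 pbw of glass in full precision, as given in problem or answer.
The oxide mass targets at 250.0 pbw glass:
  MgO: 38.92% × 250.0 = 97.30 pbw
  SiO2: 47.56% × 250.0 = 118.9 pbw
  ZrO2: 13.52% × 250.0 = 33.80 pbw
Verifying the oxide balance applying the batch weights above, versus the basis set out (each sum matches its target mass up to rounding of the answer):
  MgO: 95.64·0.4804 + 162.1·0.3168 = 97.30 pbw (target 97.30 pbw)
  SiO2: 162.1·0.6332 + 50.10·0.3244 = 118.9 pbw (target 118.9 pbw)
  ZrO2: 50.10·0.6746 = 33.80 pbw (target 33.80 pbw)
Glass-mass bookkeeping: the batch minus its LOI: 250.0 pbw (summing oxide targets gives 250.0 pbw; against the stated basis, 250.0 pbw — deltas are rounding alone).
Whole-batch sum: Σ batch = 307.8 pbw; LOI loss = Σ batch·LOI = 57.85 pbw; the yield ratio, glass ÷ batch: 81.21%.

Batch per 250.0 pbw glass:
  Feed A: 95.64 pbw
  Feed B: 162.1 pbw
  Component C: 50.10 pbw
Total batch = 307.8 pbw; LOI loss = 57.85 pbw; yield = 81.21%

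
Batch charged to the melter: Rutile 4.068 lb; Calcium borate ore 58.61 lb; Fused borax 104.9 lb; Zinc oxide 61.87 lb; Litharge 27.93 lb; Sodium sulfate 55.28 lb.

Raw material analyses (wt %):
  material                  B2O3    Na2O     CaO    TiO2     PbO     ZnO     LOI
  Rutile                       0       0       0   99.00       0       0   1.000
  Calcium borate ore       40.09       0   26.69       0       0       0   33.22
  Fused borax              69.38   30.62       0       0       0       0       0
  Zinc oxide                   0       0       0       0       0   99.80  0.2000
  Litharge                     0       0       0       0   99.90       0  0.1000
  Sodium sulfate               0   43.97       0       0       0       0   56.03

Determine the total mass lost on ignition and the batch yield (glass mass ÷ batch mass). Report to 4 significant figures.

LOI loss = 50.64 lb; glass = 262.0 lb; yield = 83.80%

Intermediates are displayed, rounded to four significant digits, alongside each step — all internal work holds exact precision in all steps. A single rounding yields each reported figure — all derived quantities are recomputed using the weight values per 262.0 lb of glass in exact precision (ignition loss, six oxide percentages, glass mass, the yield, totals) exactly as printed in problem or answer.
Material-by-material LOI:
  Rutile: 4.068 × 0.01000 = 0.04068 lb
  Calcium borate ore: 58.61 × 0.3322 = 19.47 lb
  Fused borax: 104.9 × 0 = 0 lb
  Zinc oxide: 61.87 × 0.002000 = 0.1237 lb
  Litharge: 27.93 × 0.001000 = 0.02793 lb
  Sodium sulfate: 55.28 × 0.5603 = 30.97 lb
Total LOI = 50.64 lb
Glass = batch − LOI = 312.7 − 50.64 = 262.0 lb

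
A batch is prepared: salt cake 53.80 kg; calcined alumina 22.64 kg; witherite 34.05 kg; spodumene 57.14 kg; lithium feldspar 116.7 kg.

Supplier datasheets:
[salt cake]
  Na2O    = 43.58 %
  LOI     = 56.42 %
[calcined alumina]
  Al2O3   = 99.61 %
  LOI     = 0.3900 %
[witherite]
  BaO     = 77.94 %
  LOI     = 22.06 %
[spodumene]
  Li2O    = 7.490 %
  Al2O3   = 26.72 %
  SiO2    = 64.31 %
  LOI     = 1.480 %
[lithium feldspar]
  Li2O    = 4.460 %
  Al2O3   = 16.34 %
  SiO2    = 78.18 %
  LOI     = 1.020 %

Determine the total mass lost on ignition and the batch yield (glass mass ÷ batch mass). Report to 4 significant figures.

Each numeric step carries full precision through every step. Working values are printed, with 4-significant-digit rounding, on the page. Each reported value sees exactly one rounding. The derived quantities (LOI, the totals, yield, five oxide percentages, net glass mass) are recomputed at full precision from the batch weights for 244.3 kg of glass as written in problem or answer.
Material-by-material LOI:
  salt cake: 53.80 × 0.5642 = 30.35 kg
  calcined alumina: 22.64 × 0.003900 = 0.08830 kg
  witherite: 34.05 × 0.2206 = 7.511 kg
  spodumene: 57.14 × 0.01480 = 0.8457 kg
  lithium feldspar: 116.7 × 0.01020 = 1.190 kg
Total LOI = 39.99 kg
Glass = batch − LOI = 284.3 − 39.99 = 244.3 kg

LOI loss = 39.99 kg; glass = 244.3 kg; yield = 85.94%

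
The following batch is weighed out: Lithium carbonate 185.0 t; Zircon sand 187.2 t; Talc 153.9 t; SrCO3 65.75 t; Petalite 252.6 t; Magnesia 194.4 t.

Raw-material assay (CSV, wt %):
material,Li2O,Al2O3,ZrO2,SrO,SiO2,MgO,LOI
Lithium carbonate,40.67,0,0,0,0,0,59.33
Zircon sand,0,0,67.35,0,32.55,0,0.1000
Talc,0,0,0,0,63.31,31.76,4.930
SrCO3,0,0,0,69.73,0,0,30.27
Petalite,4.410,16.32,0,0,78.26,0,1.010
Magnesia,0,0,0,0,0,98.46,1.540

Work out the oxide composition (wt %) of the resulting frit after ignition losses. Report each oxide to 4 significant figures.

In-progress results are printed rounded to 4 significant figures at each printed step — each numeric step maintains full float precision in every operation; every reported number carries a single rounding; all derived quantities (LOI, glass mass, six oxide percentages, the yield, the totals) are computed at full float precision using the weight values at 895.9 t of glass, exactly as shown in either problem or answer.
Oxide-by-oxide delivered mass:
  Li2O: 185.0·0.4067 + 252.6·0.04410 = 86.38 t
  Al2O3: 252.6·0.1632 = 41.22 t
  ZrO2: 187.2·0.6735 = 126.1 t
  SrO: 65.75·0.6973 = 45.85 t
  SiO2: 187.2·0.3255 + 153.9·0.6331 + 252.6·0.7826 = 356.1 t
  MgO: 153.9·0.3176 + 194.4·0.9846 = 240.3 t
LOI: 185.0·0.5933 + 187.2·0.001000 + 153.9·0.04930 + 65.75·0.3027 + 252.6·0.01010 + 194.4·0.01540 = 143.0 t
batch − LOI leaves glass = 1039 − 143.0 = 895.9 t (matching Σ of the oxides)
wt %: oxide over glass, times 100

Glass mass = 895.9 t (batch 1039 − LOI 143.0).
Composition: Li2O 9.642%, Al2O3 4.602%, ZrO2 14.07%, SrO 5.118%, SiO2 39.74%, MgO 26.82%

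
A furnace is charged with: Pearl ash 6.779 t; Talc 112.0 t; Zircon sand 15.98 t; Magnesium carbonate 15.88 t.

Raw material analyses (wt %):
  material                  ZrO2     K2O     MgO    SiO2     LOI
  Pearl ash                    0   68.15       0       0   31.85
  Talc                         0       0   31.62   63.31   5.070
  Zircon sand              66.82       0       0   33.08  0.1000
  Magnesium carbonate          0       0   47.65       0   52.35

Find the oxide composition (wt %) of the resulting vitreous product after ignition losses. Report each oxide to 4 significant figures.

The working math runs at full precision in all steps. Mid-chain values appear rounded off to 4 significant figures between the steps; a single rounding finalizes each reported value; the derived quantities, including ignition loss, yield, glass mass, the totals, four oxide percentages, are re-derived from the weighed amounts on 134.5 t of glass at exact precision precisely as stated by question or answer.
Oxide masses out of the charge:
  ZrO2: 15.98·0.6682 = 10.68 t
  K2O: 6.779·0.6815 = 4.620 t
  MgO: 112.0·0.3162 + 15.88·0.4765 = 42.98 t
  SiO2: 112.0·0.6331 + 15.98·0.3308 = 76.19 t
LOI: 6.779·0.3185 + 112.0·0.05070 + 15.98·0.001000 + 15.88·0.5235 = 16.17 t
The glass mass, total less LOI, = 150.6 − 16.17 = 134.5 t (equal to the oxide-mass sum)
percent share: oxide ÷ glass, ×100

Glass mass = 134.5 t (batch 150.6 − LOI 16.17).
Composition: ZrO2 7.941%, K2O 3.436%, MgO 31.96%, SiO2 56.66%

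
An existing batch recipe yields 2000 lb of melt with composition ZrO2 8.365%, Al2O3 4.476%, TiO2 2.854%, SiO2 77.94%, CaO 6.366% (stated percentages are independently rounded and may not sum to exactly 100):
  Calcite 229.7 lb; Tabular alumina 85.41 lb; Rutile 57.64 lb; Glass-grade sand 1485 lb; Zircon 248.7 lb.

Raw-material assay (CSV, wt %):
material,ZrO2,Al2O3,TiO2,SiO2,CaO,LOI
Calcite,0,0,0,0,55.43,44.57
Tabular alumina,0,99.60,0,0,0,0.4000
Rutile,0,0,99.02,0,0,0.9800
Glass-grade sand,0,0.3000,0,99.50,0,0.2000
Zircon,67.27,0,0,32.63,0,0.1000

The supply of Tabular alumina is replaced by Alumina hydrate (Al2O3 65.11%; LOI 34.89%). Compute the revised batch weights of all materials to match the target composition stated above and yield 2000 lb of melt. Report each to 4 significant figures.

Full float precision is carried at every stage — the intermediate values appear with 4-significant-figure rounding when written out — each reported figure is rounded a single time. The derived quantities, which include ignition loss, yield, the five compositions, totals, net glass mass, are computed at exact precision, exactly as printed in problem or answer, starting from the weights at 2000 lb of glass.
Oxide-by-oxide targets in 2000 lb melt:
  ZrO2: 8.365% × 2000 = 167.3 lb
  Al2O3: 4.476% × 2000 = 89.52 lb
  TiO2: 2.854% × 2000 = 57.08 lb
  SiO2: 77.94% × 2000 = 1559 lb
  CaO: 6.366% × 2000 = 127.3 lb
Sums-versus-targets review using the reported weights, versus the basis set out (every target is met by its sum once rounding is allowed for):
  ZrO2: 248.7·0.6727 = 167.3 lb (target 167.3 lb)
  Al2O3: 130.6·0.6511 + 1485·0.003000 = 89.49 lb (target 89.52 lb)
  TiO2: 57.64·0.9902 = 57.08 lb (target 57.08 lb)
  SiO2: 1485·0.9950 + 248.7·0.3263 = 1559 lb (target 1559 lb)
  CaO: 229.7·0.5543 = 127.3 lb (target 127.3 lb)
Mass balance on the glass: Σ batch − LOI loss = 2000 lb (the Σ of target masses is 2000 lb; versus the stated basis of 2000 lb — any gap is answer rounding).
Batch total: Σ batch = 2152 lb; LOI loss = Σ batch·LOI = 151.7 lb; yield: glass divided by total = 92.95%.

Revised batch per 2000 lb melt:
  Calcite: 229.7 lb
  Alumina hydrate: 130.6 lb
  Rutile: 57.64 lb
  Glass-grade sand: 1485 lb
  Zircon: 248.7 lb
Total batch = 2152 lb; LOI loss = 151.7 lb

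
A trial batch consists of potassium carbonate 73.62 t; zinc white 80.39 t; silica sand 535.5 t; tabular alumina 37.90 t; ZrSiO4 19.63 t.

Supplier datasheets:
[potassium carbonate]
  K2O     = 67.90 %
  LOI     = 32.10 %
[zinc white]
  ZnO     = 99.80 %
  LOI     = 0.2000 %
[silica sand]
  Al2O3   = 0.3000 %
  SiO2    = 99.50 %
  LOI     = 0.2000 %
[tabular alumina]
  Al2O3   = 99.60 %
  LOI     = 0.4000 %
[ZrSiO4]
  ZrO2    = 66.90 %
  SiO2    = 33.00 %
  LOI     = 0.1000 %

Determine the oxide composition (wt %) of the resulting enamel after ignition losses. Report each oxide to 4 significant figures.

Glass mass = 722.0 t (batch 747.0 − LOI 25.04).
Composition: Al2O3 5.451%, ZnO 11.11%, ZrO2 1.819%, SiO2 74.69%, K2O 6.923%

Values along the way are shown rounded to four significant figures in the printout; all internal work keeps full precision in every operation. Every reported result carries a single rounding. The derived quantities (LOI, glass mass, five oxide percentages, yield, totals) are computed at full precision from the weighed amounts per 722.0 t of glass as quoted within the problem or the answer.
Oxide-by-oxide delivered mass:
  Al2O3: 535.5·0.003000 + 37.90·0.9960 = 39.35 t
  ZnO: 80.39·0.9980 = 80.23 t
  ZrO2: 19.63·0.6690 = 13.13 t
  SiO2: 535.5·0.9950 + 19.63·0.3300 = 539.3 t
  K2O: 73.62·0.6790 = 49.99 t
LOI: 73.62·0.3210 + 80.39·0.002000 + 535.5·0.002000 + 37.90·0.004000 + 19.63·0.001000 = 25.04 t
Net of LOI, the glass mass = 747.0 − 25.04 = 722.0 t (= Σ oxide masses)
each wt % is 100 × oxide ÷ glass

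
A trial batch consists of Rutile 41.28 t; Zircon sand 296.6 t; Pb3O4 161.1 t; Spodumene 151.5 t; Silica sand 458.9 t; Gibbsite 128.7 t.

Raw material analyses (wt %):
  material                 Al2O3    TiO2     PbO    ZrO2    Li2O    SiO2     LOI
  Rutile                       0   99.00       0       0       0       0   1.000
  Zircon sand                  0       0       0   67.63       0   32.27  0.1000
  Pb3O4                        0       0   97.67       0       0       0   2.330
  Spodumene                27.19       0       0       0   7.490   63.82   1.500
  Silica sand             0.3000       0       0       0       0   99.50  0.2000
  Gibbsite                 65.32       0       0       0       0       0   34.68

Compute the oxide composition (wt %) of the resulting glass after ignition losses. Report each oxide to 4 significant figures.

Glass mass = 1186 t (batch 1238 − LOI 52.29).
Composition: Al2O3 10.68%, TiO2 3.446%, PbO 13.27%, ZrO2 16.92%, Li2O 0.9569%, SiO2 54.73%

All arithmetic carries full precision from start to finish. Values along the way are shown rounded to four significant digits within the worked lines; a single rounding yields each reported number; derived quantities are re-derived from the batch weights at 1186 t of glass at exact precision (LOI, net glass mass, the totals, the yield, the six compositions), as given in the problem or answer text.
Per-oxide mass from batch:
  Al2O3: 151.5·0.2719 + 458.9·0.003000 + 128.7·0.6532 = 126.6 t
  TiO2: 41.28·0.9900 = 40.87 t
  PbO: 161.1·0.9767 = 157.3 t
  ZrO2: 296.6·0.6763 = 200.6 t
  Li2O: 151.5·0.07490 = 11.35 t
  SiO2: 296.6·0.3227 + 151.5·0.6382 + 458.9·0.9950 = 649.0 t
LOI: 41.28·0.01000 + 296.6·0.001000 + 161.1·0.02330 + 151.5·0.01500 + 458.9·0.002000 + 128.7·0.3468 = 52.29 t
Glass = total batch minus LOI = 1238 − 52.29 = 1186 t (matching Σ of the oxides)
wt %: oxide over glass, times 100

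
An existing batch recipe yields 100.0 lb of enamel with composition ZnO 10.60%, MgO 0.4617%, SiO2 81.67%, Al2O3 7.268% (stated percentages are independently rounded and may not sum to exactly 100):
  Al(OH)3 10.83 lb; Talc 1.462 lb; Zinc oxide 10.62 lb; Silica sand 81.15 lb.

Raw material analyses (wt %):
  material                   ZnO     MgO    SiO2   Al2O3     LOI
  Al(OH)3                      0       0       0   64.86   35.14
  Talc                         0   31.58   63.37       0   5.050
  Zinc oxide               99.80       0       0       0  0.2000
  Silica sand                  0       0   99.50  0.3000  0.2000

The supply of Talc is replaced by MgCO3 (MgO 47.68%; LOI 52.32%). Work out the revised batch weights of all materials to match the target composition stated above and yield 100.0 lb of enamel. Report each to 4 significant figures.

Full float precision is held in all steps. In-progress results are printed rounded to 4 significant digits. Each reported figure takes exactly one rounding — derived quantities (four oxide percentages, ignition loss, the totals, yield, glass mass) are rebuilt using the weight values at 100.0 lb of glass in full float precision as set out in the problem or the answer.
The oxide mass targets at 100.0 lb enamel:
  ZnO: 10.60% × 100.0 = 10.60 lb
  MgO: 0.4617% × 100.0 = 0.4617 lb
  SiO2: 81.67% × 100.0 = 81.67 lb
  Al2O3: 7.268% × 100.0 = 7.268 lb
Per-oxide balance check working from each reported weight, under the basis named above (delivered sums recover each target given rounding of the digits):
  ZnO: 10.62·0.9980 = 10.60 lb (target 10.60 lb)
  MgO: 0.9683·0.4768 = 0.4617 lb (target 0.4617 lb)
  SiO2: 82.08·0.9950 = 81.67 lb (target 81.67 lb)
  Al2O3: 10.83·0.6486 + 82.08·0.003000 = 7.271 lb (target 7.268 lb)
Glass-mass closure: total batch − LOI = 100.0 lb (oxide target masses add up to 100.0 lb; versus the stated basis of 100.0 lb — any gap is answer rounding).
Batch total: Σ batch = 104.5 lb; Σ batch·LOI gives LOI loss = 4.498 lb; glass ÷ batch gives a yield of 95.70%.

Revised batch per 100.0 lb enamel:
  Al(OH)3: 10.83 lb
  MgCO3: 0.9683 lb
  Zinc oxide: 10.62 lb
  Silica sand: 82.08 lb
Total batch = 104.5 lb; LOI loss = 4.498 lb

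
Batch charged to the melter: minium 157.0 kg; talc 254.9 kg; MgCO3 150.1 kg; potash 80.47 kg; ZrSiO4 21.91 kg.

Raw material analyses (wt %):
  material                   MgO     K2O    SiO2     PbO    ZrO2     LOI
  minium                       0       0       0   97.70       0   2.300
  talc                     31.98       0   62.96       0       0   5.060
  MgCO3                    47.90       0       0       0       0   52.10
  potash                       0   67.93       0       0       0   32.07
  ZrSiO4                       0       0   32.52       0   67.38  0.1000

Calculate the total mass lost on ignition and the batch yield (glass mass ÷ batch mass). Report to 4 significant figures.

LOI loss = 120.5 kg; glass = 543.8 kg; yield = 81.86%

The working math keeps full precision at every stage — mid-chain values are printed rounded off to 4 significant figures as written — every reported figure takes a single rounding — all derived quantities (the totals, ignition loss, yield, net glass mass, five oxide percentages) are re-derived in full precision from the weighed amounts on 543.8 kg of glass as written in the problem or the answer.
LOI of each material in turn:
  minium: 157.0 × 0.02300 = 3.611 kg
  talc: 254.9 × 0.05060 = 12.90 kg
  MgCO3: 150.1 × 0.5210 = 78.20 kg
  potash: 80.47 × 0.3207 = 25.81 kg
  ZrSiO4: 21.91 × 0.001000 = 0.02191 kg
Total LOI = 120.5 kg
Glass = batch − LOI = 664.4 − 120.5 = 543.8 kg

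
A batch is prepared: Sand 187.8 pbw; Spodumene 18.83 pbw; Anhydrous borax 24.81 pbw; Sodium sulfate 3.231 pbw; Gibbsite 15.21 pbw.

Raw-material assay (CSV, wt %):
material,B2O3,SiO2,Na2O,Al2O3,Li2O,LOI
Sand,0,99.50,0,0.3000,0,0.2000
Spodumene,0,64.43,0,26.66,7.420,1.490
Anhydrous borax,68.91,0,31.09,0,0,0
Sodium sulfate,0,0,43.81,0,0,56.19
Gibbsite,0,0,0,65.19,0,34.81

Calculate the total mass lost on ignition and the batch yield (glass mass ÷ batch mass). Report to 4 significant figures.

Mid-chain values appear, with 4-significant-digit rounding, across the worked steps. All arithmetic keeps exact precision in every operation. Every reported result receives exactly one rounding — all derived quantities are computed from the batch weights per 242.1 pbw of glass at exact precision (the yield, the totals, net glass mass, five oxide percentages, LOI), precisely as stated by question or answer.
Material-by-material LOI:
  Sand: 187.8 × 0.002000 = 0.3756 pbw
  Spodumene: 18.83 × 0.01490 = 0.2806 pbw
  Anhydrous borax: 24.81 × 0 = 0 pbw
  Sodium sulfate: 3.231 × 0.5619 = 1.815 pbw
  Gibbsite: 15.21 × 0.3481 = 5.295 pbw
Total LOI = 7.766 pbw
Glass = batch − LOI = 249.9 − 7.766 = 242.1 pbw

LOI loss = 7.766 pbw; glass = 242.1 pbw; yield = 96.89%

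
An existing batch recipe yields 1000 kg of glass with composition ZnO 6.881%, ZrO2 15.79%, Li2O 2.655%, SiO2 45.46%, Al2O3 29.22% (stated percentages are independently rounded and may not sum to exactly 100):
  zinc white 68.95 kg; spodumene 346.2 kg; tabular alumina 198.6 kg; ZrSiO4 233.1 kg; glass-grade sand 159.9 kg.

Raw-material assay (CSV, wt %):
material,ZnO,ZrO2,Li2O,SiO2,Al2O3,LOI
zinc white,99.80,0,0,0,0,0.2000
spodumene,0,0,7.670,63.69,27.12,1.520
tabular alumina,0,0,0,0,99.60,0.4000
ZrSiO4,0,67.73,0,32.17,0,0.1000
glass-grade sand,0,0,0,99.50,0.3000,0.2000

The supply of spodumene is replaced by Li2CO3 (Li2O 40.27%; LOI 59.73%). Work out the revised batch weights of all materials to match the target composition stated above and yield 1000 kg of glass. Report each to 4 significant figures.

All arithmetic keeps full precision at each step — values along the way are shown rounded to 4 significant figures between the steps. Each reported number takes a single rounding; the derived quantities (five oxide percentages, glass mass, LOI, the totals, yield) are recomputed using the weight values per 1000 kg of glass in full float precision, as set out in the problem or the answer.
Oxide mass targets, per 1000 kg glass:
  ZnO: 6.881% × 1000 = 68.81 kg
  ZrO2: 15.79% × 1000 = 157.9 kg
  Li2O: 2.655% × 1000 = 26.55 kg
  SiO2: 45.46% × 1000 = 454.6 kg
  Al2O3: 29.22% × 1000 = 292.2 kg
Oxide-by-oxide audit with the batch weights as given, for the quoted basis mass (delivered sums recover each target once rounding is allowed for):
  ZnO: 68.95·0.9980 = 68.81 kg (target 68.81 kg)
  ZrO2: 233.1·0.6773 = 157.9 kg (target 157.9 kg)
  Li2O: 65.93·0.4027 = 26.55 kg (target 26.55 kg)
  SiO2: 233.1·0.3217 + 381.5·0.9950 = 454.6 kg (target 454.6 kg)
  Al2O3: 292.2·0.9960 + 381.5·0.003000 = 292.2 kg (target 292.2 kg)
Glass-mass closure: batch total minus LOI = 1000 kg (the targets, summed, come to 1000 kg; the stated basis being 1000 kg — rounding explains the deltas).
Whole-batch sum: Σ batch = 1042 kg; LOI loss = Σ batch·LOI = 41.68 kg; the yield ratio, glass ÷ batch: 96.00%.

Revised batch per 1000 kg glass:
  zinc white: 68.95 kg
  Li2CO3: 65.93 kg
  tabular alumina: 292.2 kg
  ZrSiO4: 233.1 kg
  glass-grade sand: 381.5 kg
Total batch = 1042 kg; LOI loss = 41.68 kg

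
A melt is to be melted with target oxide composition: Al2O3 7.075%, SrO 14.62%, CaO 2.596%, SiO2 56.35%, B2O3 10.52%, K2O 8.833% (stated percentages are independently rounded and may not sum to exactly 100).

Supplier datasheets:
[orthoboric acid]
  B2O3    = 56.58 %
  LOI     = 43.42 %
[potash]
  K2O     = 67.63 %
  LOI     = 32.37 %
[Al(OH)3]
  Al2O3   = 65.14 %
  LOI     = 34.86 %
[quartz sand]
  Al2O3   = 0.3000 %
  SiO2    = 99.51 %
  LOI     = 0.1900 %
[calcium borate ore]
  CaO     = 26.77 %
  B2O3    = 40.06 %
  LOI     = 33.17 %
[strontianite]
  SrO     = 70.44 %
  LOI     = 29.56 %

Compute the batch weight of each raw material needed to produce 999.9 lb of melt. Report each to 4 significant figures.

Batch per 999.9 lb melt:
  orthoboric acid: 117.3 lb
  potash: 130.6 lb
  Al(OH)3: 106.0 lb
  quartz sand: 566.2 lb
  calcium borate ore: 96.96 lb
  strontianite: 207.5 lb
Total batch = 1225 lb; LOI loss = 224.7 lb; yield = 81.65%

In-progress results appear, rounded to four significant figures, across the worked steps — the working math holds exact precision at every stage; each reported figure receives exactly one rounding — derived quantities are re-derived from the batch weights per 999.9 lb of glass in full precision (ignition loss, totals, the six compositions, net glass mass, the yield), precisely as stated by the question or the answer.
The oxide mass targets at 999.9 lb melt:
  Al2O3: 7.075% × 999.9 = 70.74 lb
  SrO: 14.62% × 999.9 = 146.2 lb
  CaO: 2.596% × 999.9 = 25.96 lb
  SiO2: 56.35% × 999.9 = 563.4 lb
  B2O3: 10.52% × 999.9 = 105.2 lb
  K2O: 8.833% × 999.9 = 88.32 lb
Mass-balance tally per oxide given the weights on record, at the basis given (summed amounts equal target values inside rounding margins):
  Al2O3: 106.0·0.6514 + 566.2·0.003000 = 70.75 lb (target 70.74 lb)
  SrO: 207.5·0.7044 = 146.2 lb (target 146.2 lb)
  CaO: 96.96·0.2677 = 25.96 lb (target 25.96 lb)
  SiO2: 566.2·0.9951 = 563.4 lb (target 563.4 lb)
  B2O3: 117.3·0.5658 + 96.96·0.4006 = 105.2 lb (target 105.2 lb)
  K2O: 130.6·0.6763 = 88.32 lb (target 88.32 lb)
Auditing the glass mass value: total charge less LOI = 999.8 lb (oxide target masses add up to 999.8 lb; basis as stated: 999.9 lb — a pure rounding effect).
Batch total: Σ batch = 1225 lb; the LOI term Σ batch·LOI equals 224.7 lb; the yield ratio, glass ÷ batch: 81.65%.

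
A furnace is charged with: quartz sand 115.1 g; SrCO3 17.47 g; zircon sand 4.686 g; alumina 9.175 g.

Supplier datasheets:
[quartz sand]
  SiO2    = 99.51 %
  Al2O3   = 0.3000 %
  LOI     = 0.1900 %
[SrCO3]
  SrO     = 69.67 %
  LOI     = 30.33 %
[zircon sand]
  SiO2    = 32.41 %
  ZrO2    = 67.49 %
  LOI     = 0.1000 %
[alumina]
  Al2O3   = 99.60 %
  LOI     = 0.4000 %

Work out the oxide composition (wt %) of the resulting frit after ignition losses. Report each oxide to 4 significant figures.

Glass mass = 140.9 g (batch 146.4 − LOI 5.559).
Composition: SiO2 82.38%, SrO 8.640%, Al2O3 6.732%, ZrO2 2.245%

Intermediates are printed (rounded to four significant digits) between the steps. All internal work maintains exact precision from start to finish; exactly one rounding goes into each reported number; the derived quantities, including the four compositions, yield, glass mass, totals, LOI, are computed starting from the weights at 140.9 g of glass in full float precision, as set out in the question or the answer.
Oxide masses out of the charge:
  SiO2: 115.1·0.9951 + 4.686·0.3241 = 116.1 g
  SrO: 17.47·0.6967 = 12.17 g
  Al2O3: 115.1·0.003000 + 9.175·0.9960 = 9.484 g
  ZrO2: 4.686·0.6749 = 3.163 g
LOI: 115.1·0.001900 + 17.47·0.3033 + 4.686·0.001000 + 9.175·0.004000 = 5.559 g
Net of LOI, the glass mass = 146.4 − 5.559 = 140.9 g (matching Σ of the oxides)
wt %: oxide over glass, times 100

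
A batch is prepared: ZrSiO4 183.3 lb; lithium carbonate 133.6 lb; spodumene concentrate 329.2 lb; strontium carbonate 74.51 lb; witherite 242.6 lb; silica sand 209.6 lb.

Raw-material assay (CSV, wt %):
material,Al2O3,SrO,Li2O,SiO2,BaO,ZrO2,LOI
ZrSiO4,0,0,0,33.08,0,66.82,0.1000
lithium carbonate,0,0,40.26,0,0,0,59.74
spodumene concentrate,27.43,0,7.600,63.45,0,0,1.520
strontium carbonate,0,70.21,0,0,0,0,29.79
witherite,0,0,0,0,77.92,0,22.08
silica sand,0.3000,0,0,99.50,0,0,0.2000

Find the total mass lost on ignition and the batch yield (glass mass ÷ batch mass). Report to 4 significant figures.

LOI loss = 161.2 lb; glass = 1012 lb; yield = 86.26%

Every computation maintains full precision from first step to last — the intermediate values are printed with 4-significant-digit rounding in the printout; exactly one rounding goes into every reported result. Derived quantities, which include the totals, ignition loss, net glass mass, the six compositions, the yield, are rebuilt at full precision, as written in the problem or answer text, from the batch weights on 1012 lb of glass.
LOI of each material in turn:
  ZrSiO4: 183.3 × 0.001000 = 0.1833 lb
  lithium carbonate: 133.6 × 0.5974 = 79.81 lb
  spodumene concentrate: 329.2 × 0.01520 = 5.004 lb
  strontium carbonate: 74.51 × 0.2979 = 22.20 lb
  witherite: 242.6 × 0.2208 = 53.57 lb
  silica sand: 209.6 × 0.002000 = 0.4192 lb
Total LOI = 161.2 lb
Glass = batch − LOI = 1173 − 161.2 = 1012 lb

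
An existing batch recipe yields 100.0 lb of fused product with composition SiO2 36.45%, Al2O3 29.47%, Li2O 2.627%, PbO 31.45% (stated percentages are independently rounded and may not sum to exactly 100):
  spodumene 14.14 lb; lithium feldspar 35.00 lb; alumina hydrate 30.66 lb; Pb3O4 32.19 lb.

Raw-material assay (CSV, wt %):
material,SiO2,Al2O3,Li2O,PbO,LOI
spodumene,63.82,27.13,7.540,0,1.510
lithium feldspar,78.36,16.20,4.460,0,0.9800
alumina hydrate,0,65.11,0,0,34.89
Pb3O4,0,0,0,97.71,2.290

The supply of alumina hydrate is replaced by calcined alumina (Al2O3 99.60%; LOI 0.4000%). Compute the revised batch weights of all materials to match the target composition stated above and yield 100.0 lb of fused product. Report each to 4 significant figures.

Revised batch per 100.0 lb fused product:
  spodumene: 14.14 lb
  lithium feldspar: 35.00 lb
  calcined alumina: 20.04 lb
  Pb3O4: 32.19 lb
Total batch = 101.4 lb; LOI loss = 1.374 lb

In-progress results appear with 4-significant-digit rounding in the working. The whole derivation holds full precision through the solve; each reported value carries a single rounding — all derived quantities (glass mass, four oxide percentages, ignition loss, the totals, yield) are re-derived starting from the weights for 100.0 lb of glass at full float precision as set out in the question or the answer.
Oxide-by-oxide targets in 100.0 lb fused product:
  SiO2: 36.45% × 100.0 = 36.45 lb
  Al2O3: 29.47% × 100.0 = 29.47 lb
  Li2O: 2.627% × 100.0 = 2.627 lb
  PbO: 31.45% × 100.0 = 31.45 lb
A balance pass over the oxides, given the weights on record, relative to the basis at hand (summed amounts equal target values up to rounding of the answer):
  SiO2: 14.14·0.6382 + 35.00·0.7836 = 36.45 lb (target 36.45 lb)
  Al2O3: 14.14·0.2713 + 35.00·0.1620 + 20.04·0.9960 = 29.47 lb (target 29.47 lb)
  Li2O: 14.14·0.07540 + 35.00·0.04460 = 2.627 lb (target 2.627 lb)
  PbO: 32.19·0.9771 = 31.45 lb (target 31.45 lb)
Glass-mass sanity pass: batch total minus LOI = 100.0 lb (summing oxide targets gives 100.0 lb; versus the stated basis of 100.0 lb — differing by rounding only).
Batch grand total — Σ batch = 101.4 lb; loss to ignition Σ batch·LOI = 1.374 lb; yield, glass over the total, = 98.64%.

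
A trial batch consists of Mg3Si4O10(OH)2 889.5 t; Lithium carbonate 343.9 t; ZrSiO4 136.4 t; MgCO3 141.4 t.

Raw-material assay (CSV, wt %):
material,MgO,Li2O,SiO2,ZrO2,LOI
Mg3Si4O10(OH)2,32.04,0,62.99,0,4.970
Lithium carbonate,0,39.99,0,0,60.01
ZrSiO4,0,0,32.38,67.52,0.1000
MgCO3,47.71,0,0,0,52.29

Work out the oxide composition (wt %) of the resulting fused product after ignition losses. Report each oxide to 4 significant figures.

Glass mass = 1187 t (batch 1511 − LOI 324.7).
Composition: MgO 29.70%, Li2O 11.59%, SiO2 50.94%, ZrO2 7.762%

The intermediate values are printed with 4-significant-figure rounding at each printed step — each numeric step carries exact precision throughout. Each reported figure takes exactly one rounding — all derived quantities (ignition loss, net glass mass, totals, the yield, four oxide percentages) are computed from the weighed amounts at 1187 t of glass in full precision, exactly as printed in question or answer.
What the batch supplies per oxide:
  MgO: 889.5·0.3204 + 141.4·0.4771 = 352.5 t
  Li2O: 343.9·0.3999 = 137.5 t
  SiO2: 889.5·0.6299 + 136.4·0.3238 = 604.5 t
  ZrO2: 136.4·0.6752 = 92.10 t
LOI: 889.5·0.04970 + 343.9·0.6001 + 136.4·0.001000 + 141.4·0.5229 = 324.7 t
Glass mass = batch − LOI = 1511 − 324.7 = 1187 t (equal to the oxide-mass sum)
oxide / glass × 100 gives the wt %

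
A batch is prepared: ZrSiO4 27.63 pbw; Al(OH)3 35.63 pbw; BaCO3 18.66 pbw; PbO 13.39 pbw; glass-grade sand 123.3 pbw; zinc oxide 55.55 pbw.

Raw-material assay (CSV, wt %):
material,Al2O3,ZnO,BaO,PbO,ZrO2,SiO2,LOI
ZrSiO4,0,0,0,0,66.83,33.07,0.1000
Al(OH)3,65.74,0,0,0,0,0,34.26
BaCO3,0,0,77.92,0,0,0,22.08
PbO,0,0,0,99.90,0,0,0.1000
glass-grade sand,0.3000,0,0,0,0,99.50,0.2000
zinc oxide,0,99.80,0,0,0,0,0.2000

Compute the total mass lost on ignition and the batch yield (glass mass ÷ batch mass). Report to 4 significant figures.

LOI loss = 16.73 pbw; glass = 257.4 pbw; yield = 93.90%

Intermediates appear, rounded to four significant figures, at each printed step. The working math keeps exact precision in all steps; a single rounding yields each reported number; the derived quantities are re-derived at full float precision (ignition loss, the yield, net glass mass, six oxide percentages, totals) using the weight values on 257.4 pbw of glass exactly as shown in the problem or the answer.
Loss on ignition, line by line:
  ZrSiO4: 27.63 × 0.001000 = 0.02763 pbw
  Al(OH)3: 35.63 × 0.3426 = 12.21 pbw
  BaCO3: 18.66 × 0.2208 = 4.120 pbw
  PbO: 13.39 × 0.001000 = 0.01339 pbw
  glass-grade sand: 123.3 × 0.002000 = 0.2466 pbw
  zinc oxide: 55.55 × 0.002000 = 0.1111 pbw
Total LOI = 16.73 pbw
Glass = batch − LOI = 274.2 − 16.73 = 257.4 pbw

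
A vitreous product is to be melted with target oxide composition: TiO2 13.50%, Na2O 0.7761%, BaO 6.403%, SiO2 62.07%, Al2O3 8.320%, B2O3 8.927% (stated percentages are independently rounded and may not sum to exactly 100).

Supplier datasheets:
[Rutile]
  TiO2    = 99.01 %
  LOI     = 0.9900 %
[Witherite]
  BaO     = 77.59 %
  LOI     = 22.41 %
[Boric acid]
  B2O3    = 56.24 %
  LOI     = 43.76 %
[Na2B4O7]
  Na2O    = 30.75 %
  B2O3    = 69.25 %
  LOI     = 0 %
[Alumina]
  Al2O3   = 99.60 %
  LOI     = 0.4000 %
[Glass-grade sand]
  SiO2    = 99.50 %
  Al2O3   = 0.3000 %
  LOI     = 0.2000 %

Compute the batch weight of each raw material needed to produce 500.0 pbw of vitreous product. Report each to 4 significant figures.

Batch per 500.0 pbw vitreous product:
  Rutile: 68.17 pbw
  Witherite: 41.26 pbw
  Boric acid: 63.83 pbw
  Na2B4O7: 12.62 pbw
  Alumina: 40.83 pbw
  Glass-grade sand: 311.9 pbw
Total batch = 538.6 pbw; LOI loss = 38.64 pbw; yield = 92.83%

All arithmetic carries exact precision in every operation; intermediates are printed rounded off to 4 significant digits on the page. Exactly one rounding lands on every reported figure; derived quantities, which include ignition loss, totals, yield, the six compositions, net glass mass, are rebuilt at exact precision, as set out in question or answer, from the weighed amounts for 500.0 pbw of glass.
Oxide-by-oxide targets in 500.0 pbw vitreous product:
  TiO2: 13.50% × 500.0 = 67.50 pbw
  Na2O: 0.7761% × 500.0 = 3.880 pbw
  BaO: 6.403% × 500.0 = 32.02 pbw
  SiO2: 62.07% × 500.0 = 310.4 pbw
  Al2O3: 8.320% × 500.0 = 41.60 pbw
  B2O3: 8.927% × 500.0 = 44.64 pbw
Balance tally, oxide-wise, using the reported weights, for the quoted basis mass (sums match the target masses given rounding of the digits):
  TiO2: 68.17·0.9901 = 67.50 pbw (target 67.50 pbw)
  Na2O: 12.62·0.3075 = 3.881 pbw (target 3.880 pbw)
  BaO: 41.26·0.7759 = 32.01 pbw (target 32.02 pbw)
  SiO2: 311.9·0.9950 = 310.3 pbw (target 310.4 pbw)
  Al2O3: 40.83·0.9960 + 311.9·0.003000 = 41.60 pbw (target 41.60 pbw)
  B2O3: 63.83·0.5624 + 12.62·0.6925 = 44.64 pbw (target 44.64 pbw)
Glass-mass bookkeeping: batch total minus LOI = 500.0 pbw (targets for the oxides total 500.0 pbw; basis as stated: 500.0 pbw — rounding explains the deltas).
Batch total: Σ batch = 538.6 pbw; LOI loss = Σ batch·LOI = 38.64 pbw; yield: glass divided by total = 92.83%.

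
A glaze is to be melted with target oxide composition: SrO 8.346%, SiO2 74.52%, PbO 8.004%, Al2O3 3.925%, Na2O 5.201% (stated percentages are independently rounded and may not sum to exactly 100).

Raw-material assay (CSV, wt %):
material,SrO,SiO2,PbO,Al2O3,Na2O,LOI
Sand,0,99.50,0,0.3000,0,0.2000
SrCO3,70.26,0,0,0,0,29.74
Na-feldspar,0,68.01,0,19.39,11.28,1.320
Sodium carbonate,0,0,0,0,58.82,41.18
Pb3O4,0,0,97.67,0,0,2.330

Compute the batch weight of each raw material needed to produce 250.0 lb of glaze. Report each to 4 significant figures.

Each numeric step holds exact precision from first step to last — intermediates are displayed (rounded to 4 significant figures) in the printout — exactly one rounding is applied to every reported figure. The derived quantities (ignition loss, totals, the five compositions, the yield, net glass mass) are recomputed in full float precision starting from the weights for 250.0 lb of glass exactly as shown in the problem or the answer.
Per-oxide target masses for 250.0 lb glaze:
  SrO: 8.346% × 250.0 = 20.86 lb
  SiO2: 74.52% × 250.0 = 186.3 lb
  PbO: 8.004% × 250.0 = 20.01 lb
  Al2O3: 3.925% × 250.0 = 9.812 lb
  Na2O: 5.201% × 250.0 = 13.00 lb
Checking each oxide sum working from each reported weight, at the basis given (oxide sums agree with the targets once rounding is allowed for):
  SrO: 29.70·0.7026 = 20.87 lb (target 20.86 lb)
  SiO2: 154.3·0.9950 + 48.22·0.6801 = 186.3 lb (target 186.3 lb)
  PbO: 20.49·0.9767 = 20.01 lb (target 20.01 lb)
  Al2O3: 154.3·0.003000 + 48.22·0.1939 = 9.813 lb (target 9.812 lb)
  Na2O: 48.22·0.1128 + 12.86·0.5882 = 13.00 lb (target 13.00 lb)
Mass balance on the glass: total charge less LOI = 250.0 lb (summing oxide targets gives 250.0 lb; against the stated basis, 250.0 lb — any gap is answer rounding).
Adding the batch up: Σ batch = 265.6 lb; ignition loss, Σ(batch × LOI) = 15.55 lb; yield, glass over the total, = 94.14%.

Batch per 250.0 lb glaze:
  Sand: 154.3 lb
  SrCO3: 29.70 lb
  Na-feldspar: 48.22 lb
  Sodium carbonate: 12.86 lb
  Pb3O4: 20.49 lb
Total batch = 265.6 lb; LOI loss = 15.55 lb; yield = 94.14%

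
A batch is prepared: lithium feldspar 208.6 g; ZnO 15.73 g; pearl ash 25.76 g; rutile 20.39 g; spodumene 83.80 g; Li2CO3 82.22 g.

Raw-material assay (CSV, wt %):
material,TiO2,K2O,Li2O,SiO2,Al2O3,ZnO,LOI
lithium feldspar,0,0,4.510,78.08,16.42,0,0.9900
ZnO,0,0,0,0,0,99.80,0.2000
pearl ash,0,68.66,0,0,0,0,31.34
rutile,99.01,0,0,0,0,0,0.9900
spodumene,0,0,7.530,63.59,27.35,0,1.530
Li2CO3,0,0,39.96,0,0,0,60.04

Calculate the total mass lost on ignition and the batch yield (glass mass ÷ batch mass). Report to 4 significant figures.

Working values appear rounded to four significant figures between the steps; the whole derivation carries full float precision throughout — a single rounding yields every reported figure; the derived quantities are carried at exact precision (ignition loss, the six compositions, net glass mass, yield, the totals) using the weight values for 375.5 g of glass exactly as printed in the problem or the answer.
Per-material ignition loss:
  lithium feldspar: 208.6 × 0.009900 = 2.065 g
  ZnO: 15.73 × 0.002000 = 0.03146 g
  pearl ash: 25.76 × 0.3134 = 8.073 g
  rutile: 20.39 × 0.009900 = 0.2019 g
  spodumene: 83.80 × 0.01530 = 1.282 g
  Li2CO3: 82.22 × 0.6004 = 49.36 g
Total LOI = 61.02 g
Glass = batch − LOI = 436.5 − 61.02 = 375.5 g

LOI loss = 61.02 g; glass = 375.5 g; yield = 86.02%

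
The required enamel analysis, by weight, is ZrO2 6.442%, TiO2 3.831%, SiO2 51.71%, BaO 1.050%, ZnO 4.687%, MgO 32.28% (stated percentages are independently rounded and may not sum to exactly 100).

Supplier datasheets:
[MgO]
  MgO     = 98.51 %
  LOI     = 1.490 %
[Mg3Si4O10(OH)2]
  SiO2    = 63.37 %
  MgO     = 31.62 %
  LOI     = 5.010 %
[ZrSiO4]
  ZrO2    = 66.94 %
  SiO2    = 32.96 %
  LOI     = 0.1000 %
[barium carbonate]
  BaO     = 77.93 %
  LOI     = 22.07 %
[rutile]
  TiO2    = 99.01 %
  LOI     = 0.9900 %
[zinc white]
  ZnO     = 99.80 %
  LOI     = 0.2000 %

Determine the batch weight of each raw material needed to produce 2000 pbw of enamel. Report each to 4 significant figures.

Batch per 2000 pbw enamel:
  MgO: 163.7 pbw
  Mg3Si4O10(OH)2: 1532 pbw
  ZrSiO4: 192.5 pbw
  barium carbonate: 26.95 pbw
  rutile: 77.39 pbw
  zinc white: 93.93 pbw
Total batch = 2086 pbw; LOI loss = 86.29 pbw; yield = 95.86%

Working values appear rounded off to 4 significant figures in the working. All internal work holds full float precision through every step — a single rounding finalizes every reported value — derived quantities (totals, glass mass, LOI, the yield, six oxide percentages) are re-derived at full float precision starting from the weights on 2000 pbw of glass as quoted within the question or the answer.
Oxide mass targets, per 2000 pbw enamel:
  ZrO2: 6.442% × 2000 = 128.8 pbw
  TiO2: 3.831% × 2000 = 76.62 pbw
  SiO2: 51.71% × 2000 = 1034 pbw
  BaO: 1.050% × 2000 = 21.00 pbw
  ZnO: 4.687% × 2000 = 93.74 pbw
  MgO: 32.28% × 2000 = 645.6 pbw
Sums-versus-targets review per the reported batch figures, at the basis given (every target is met by its sum given rounding of the digits):
  ZrO2: 192.5·0.6694 = 128.9 pbw (target 128.8 pbw)
  TiO2: 77.39·0.9901 = 76.62 pbw (target 76.62 pbw)
  SiO2: 1532·0.6337 + 192.5·0.3296 = 1034 pbw (target 1034 pbw)
  BaO: 26.95·0.7793 = 21.00 pbw (target 21.00 pbw)
  ZnO: 93.93·0.9980 = 93.74 pbw (target 93.74 pbw)
  MgO: 163.7·0.9851 + 1532·0.3162 = 645.7 pbw (target 645.6 pbw)
Auditing the glass mass value: whole batch net of LOI = 2000 pbw (the targets, summed, come to 2000 pbw; with the basis standing at 2000 pbw — gaps are rounding artifacts).
Whole-batch sum: Σ batch = 2086 pbw; LOI removed, Σ of batch·LOI: 86.29 pbw; yield = glass ÷ total batch = 95.86%.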